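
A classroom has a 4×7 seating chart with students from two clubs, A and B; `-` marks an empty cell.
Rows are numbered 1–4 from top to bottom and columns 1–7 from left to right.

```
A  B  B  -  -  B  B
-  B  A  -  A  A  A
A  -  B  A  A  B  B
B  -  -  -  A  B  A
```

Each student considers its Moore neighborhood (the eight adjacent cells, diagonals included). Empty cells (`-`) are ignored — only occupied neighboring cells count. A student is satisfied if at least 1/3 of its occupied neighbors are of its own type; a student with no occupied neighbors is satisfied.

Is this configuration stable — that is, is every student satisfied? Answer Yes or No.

Row 1: (1,1)A 0/2 ✗ · (1,2)B 2/4 ✓ · (1,3)B 2/3 ✓ · (1,6)B 1/4 ✗ · (1,7)B 1/3 ✓
Row 2: (2,2)B 3/6 ✓ · (2,3)A 1/5 ✗ · (2,5)A 3/5 ✓ · (2,6)A 3/7 ✓ · (2,7)A 1/5 ✗
Row 3: (3,1)A 0/2 ✗ · (3,3)B 1/3 ✓ · (3,4)A 4/5 ✓ · (3,5)A 4/6 ✓ · (3,6)B 2/8 ✗ · (3,7)B 2/5 ✓
Row 4: (4,1)B 0/1 ✗ · (4,5)A 2/4 ✓ · (4,6)B 2/5 ✓ · (4,7)A 0/3 ✗
For instance (1,1) has only 0/2 same-type neighbors, below 1/3.

No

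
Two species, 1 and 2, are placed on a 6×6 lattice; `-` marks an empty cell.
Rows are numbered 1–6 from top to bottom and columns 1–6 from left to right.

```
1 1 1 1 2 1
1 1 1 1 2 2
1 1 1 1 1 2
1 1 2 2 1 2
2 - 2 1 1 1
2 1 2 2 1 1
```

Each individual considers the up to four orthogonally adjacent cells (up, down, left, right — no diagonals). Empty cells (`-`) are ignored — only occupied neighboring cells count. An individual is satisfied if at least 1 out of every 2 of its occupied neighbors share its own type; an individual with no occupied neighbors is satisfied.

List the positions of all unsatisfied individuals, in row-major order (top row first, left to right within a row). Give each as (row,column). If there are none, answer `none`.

(1,5), (1,6), (4,4), (4,6), (5,4), (6,2), (6,4)

(1,1)1 2/2 satisfied
(1,2)1 3/3 satisfied
(1,3)1 3/3 satisfied
(1,4)1 2/3 satisfied
(1,5)2 1/3 not
(1,6)1 0/2 not
(2,1)1 3/3 satisfied
(2,2)1 4/4 satisfied
(2,3)1 4/4 satisfied
(2,4)1 3/4 satisfied
(2,5)2 2/4 satisfied
(2,6)2 2/3 satisfied
(3,1)1 3/3 satisfied
(3,2)1 4/4 satisfied
(3,3)1 3/4 satisfied
(3,4)1 3/4 satisfied
(3,5)1 2/4 satisfied
(3,6)2 2/3 satisfied
(4,1)1 2/3 satisfied
(4,2)1 2/3 satisfied
(4,3)2 2/4 satisfied
(4,4)2 1/4 not
(4,5)1 2/4 satisfied
(4,6)2 1/3 not
(5,1)2 1/2 satisfied
(5,3)2 2/3 satisfied
(5,4)1 1/4 not
(5,5)1 4/4 satisfied
(5,6)1 2/3 satisfied
(6,1)2 1/2 satisfied
(6,2)1 0/2 not
(6,3)2 2/3 satisfied
(6,4)2 1/3 not
(6,5)1 2/3 satisfied
(6,6)1 2/2 satisfied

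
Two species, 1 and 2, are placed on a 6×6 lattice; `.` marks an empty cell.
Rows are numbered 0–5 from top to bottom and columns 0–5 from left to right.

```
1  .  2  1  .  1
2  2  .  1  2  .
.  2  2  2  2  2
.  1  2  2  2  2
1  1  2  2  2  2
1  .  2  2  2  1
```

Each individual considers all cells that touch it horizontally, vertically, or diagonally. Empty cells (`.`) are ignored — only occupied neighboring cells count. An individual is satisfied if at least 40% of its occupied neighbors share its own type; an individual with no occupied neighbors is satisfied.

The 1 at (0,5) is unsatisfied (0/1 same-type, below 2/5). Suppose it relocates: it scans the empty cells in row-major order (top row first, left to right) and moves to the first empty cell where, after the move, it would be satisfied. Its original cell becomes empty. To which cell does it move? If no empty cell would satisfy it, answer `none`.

(0,4)

Vacating (0,5). Empty cells in order:
  (0,1): 1/4 same-type → still unsatisfied.
  (0,4): 2/3 same-type → satisfied — stop here.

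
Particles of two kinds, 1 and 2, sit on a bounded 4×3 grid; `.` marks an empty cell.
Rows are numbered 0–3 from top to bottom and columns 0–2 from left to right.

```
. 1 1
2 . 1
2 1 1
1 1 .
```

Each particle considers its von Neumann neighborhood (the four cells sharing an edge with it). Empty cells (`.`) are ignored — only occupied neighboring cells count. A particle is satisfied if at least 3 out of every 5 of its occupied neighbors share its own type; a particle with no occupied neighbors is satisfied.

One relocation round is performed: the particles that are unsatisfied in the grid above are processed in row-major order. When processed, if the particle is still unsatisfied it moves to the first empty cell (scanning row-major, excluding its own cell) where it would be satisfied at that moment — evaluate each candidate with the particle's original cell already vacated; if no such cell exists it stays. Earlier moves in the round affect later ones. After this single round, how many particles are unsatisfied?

Initially unsatisfied (in order): (2,0), (3,0).
  (2,0): no empty cell satisfies it; stays.
  (3,0) → (1,1).
Resulting grid:
. 1 1
2 1 1
2 1 1
. 1 .
Unsatisfied now: (1,0), (2,0).

2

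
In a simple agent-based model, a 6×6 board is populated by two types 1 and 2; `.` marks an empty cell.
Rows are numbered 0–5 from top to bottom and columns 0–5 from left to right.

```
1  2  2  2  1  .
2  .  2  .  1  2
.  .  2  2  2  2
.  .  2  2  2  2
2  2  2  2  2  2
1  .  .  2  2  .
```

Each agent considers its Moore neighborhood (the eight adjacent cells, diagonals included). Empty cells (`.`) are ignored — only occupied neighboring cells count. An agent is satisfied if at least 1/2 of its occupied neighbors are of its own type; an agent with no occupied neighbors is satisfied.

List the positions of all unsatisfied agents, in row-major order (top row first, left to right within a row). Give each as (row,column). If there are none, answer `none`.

(0,0)1 0/2 not
(0,1)2 3/4 satisfied
(0,2)2 3/3 satisfied
(0,3)2 2/4 satisfied
(0,4)1 1/3 not
(1,0)2 1/2 satisfied
(1,2)2 5/5 satisfied
(1,4)1 1/6 not
(1,5)2 2/4 satisfied
(2,2)2 4/4 satisfied
(2,3)2 6/7 satisfied
(2,4)2 6/7 satisfied
(2,5)2 4/5 satisfied
(3,2)2 6/6 satisfied
(3,3)2 8/8 satisfied
(3,4)2 8/8 satisfied
(3,5)2 5/5 satisfied
(4,0)2 1/2 satisfied
(4,1)2 3/4 satisfied
(4,2)2 5/5 satisfied
(4,3)2 7/7 satisfied
(4,4)2 7/7 satisfied
(4,5)2 4/4 satisfied
(5,0)1 0/2 not
(5,3)2 4/4 satisfied
(5,4)2 4/4 satisfied

(0,0), (0,4), (1,4), (5,0)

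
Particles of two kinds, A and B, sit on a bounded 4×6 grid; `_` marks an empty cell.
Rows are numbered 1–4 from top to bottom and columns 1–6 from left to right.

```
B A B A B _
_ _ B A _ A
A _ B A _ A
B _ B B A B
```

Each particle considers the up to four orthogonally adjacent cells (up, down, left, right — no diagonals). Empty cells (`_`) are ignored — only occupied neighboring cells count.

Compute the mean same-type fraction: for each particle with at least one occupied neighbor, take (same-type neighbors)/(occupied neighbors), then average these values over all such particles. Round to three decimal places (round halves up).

Row 1: (1,1)B 0/1 · (1,2)A 0/2 · (1,3)B 1/3 · (1,4)A 1/3 · (1,5)B 0/1
Row 2: (2,3)B 2/3 · (2,4)A 2/3 · (2,6)A 1/1
Row 3: (3,1)A 0/1 · (3,3)B 2/3 · (3,4)A 1/3 · (3,6)A 1/2
Row 4: (4,1)B 0/1 · (4,3)B 2/2 · (4,4)B 1/3 · (4,5)A 0/2 · (4,6)B 0/2
Sum over 17 particles: 0/1 + 0/2 + 1/3 + 1/3 + 0/1 + 2/3 + 2/3 + 1/1 + 0/1 + 2/3 + 1/3 + 1/2 + 0/1 + 2/2 + 1/3 + 0/2 + 0/2 = 35/6; mean = 35/6 ÷ 17 = 35/102 = 0.343137… → 0.343.

0.343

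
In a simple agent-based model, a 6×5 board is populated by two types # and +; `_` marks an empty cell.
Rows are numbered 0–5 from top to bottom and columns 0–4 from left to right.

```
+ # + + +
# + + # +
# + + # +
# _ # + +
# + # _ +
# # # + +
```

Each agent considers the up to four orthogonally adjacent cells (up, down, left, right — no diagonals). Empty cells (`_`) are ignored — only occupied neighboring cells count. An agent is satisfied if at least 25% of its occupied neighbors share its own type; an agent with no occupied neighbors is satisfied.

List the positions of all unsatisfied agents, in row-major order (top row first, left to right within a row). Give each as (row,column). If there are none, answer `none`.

(0,0)+ 0/2 unhappy
(0,1)# 0/3 unhappy
(0,2)+ 2/3 ok
(0,3)+ 2/3 ok
(0,4)+ 2/2 ok
(1,0)# 1/3 ok
(1,1)+ 2/4 ok
(1,2)+ 3/4 ok
(1,3)# 1/4 ok
(1,4)+ 2/3 ok
(2,0)# 2/3 ok
(2,1)+ 2/3 ok
(2,2)+ 2/4 ok
(2,3)# 1/4 ok
(2,4)+ 2/3 ok
(3,0)# 2/2 ok
(3,2)# 1/3 ok
(3,3)+ 1/3 ok
(3,4)+ 3/3 ok
(4,0)# 2/3 ok
(4,1)+ 0/3 unhappy
(4,2)# 2/3 ok
(4,4)+ 2/2 ok
(5,0)# 2/2 ok
(5,1)# 2/3 ok
(5,2)# 2/3 ok
(5,3)+ 1/2 ok
(5,4)+ 2/2 ok

(0,0), (0,1), (4,1)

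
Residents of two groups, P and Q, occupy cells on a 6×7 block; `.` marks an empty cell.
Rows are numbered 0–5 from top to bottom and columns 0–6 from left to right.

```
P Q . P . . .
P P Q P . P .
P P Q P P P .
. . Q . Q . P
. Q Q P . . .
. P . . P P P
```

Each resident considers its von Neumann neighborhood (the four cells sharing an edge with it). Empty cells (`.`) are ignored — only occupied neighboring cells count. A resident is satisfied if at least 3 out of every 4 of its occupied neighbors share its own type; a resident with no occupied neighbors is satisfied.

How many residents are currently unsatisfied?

14

Row 0: (0,0)P 1/2 ✗ · (0,1)Q 0/2 ✗ · (0,3)P 1/1 ✓
Row 1: (1,0)P 3/3 ✓ · (1,1)P 2/4 ✗ · (1,2)Q 1/3 ✗ · (1,3)P 2/3 ✗ · (1,5)P 1/1 ✓
Row 2: (2,0)P 2/2 ✓ · (2,1)P 2/3 ✗ · (2,2)Q 2/4 ✗ · (2,3)P 2/3 ✗ · (2,4)P 2/3 ✗ · (2,5)P 2/2 ✓
Row 3: (3,2)Q 2/2 ✓ · (3,4)Q 0/1 ✗ · (3,6)P 0/0 ✓
Row 4: (4,1)Q 1/2 ✗ · (4,2)Q 2/3 ✗ · (4,3)P 0/1 ✗
Row 5: (5,1)P 0/1 ✗ · (5,4)P 1/1 ✓ · (5,5)P 2/2 ✓ · (5,6)P 1/1 ✓
Unsatisfied: (0,0), (0,1), (1,1), (1,2), (1,3), (2,1), (2,2), (2,3), (2,4), (3,4), (4,1), (4,2), (4,3), (5,1) — 14 in total.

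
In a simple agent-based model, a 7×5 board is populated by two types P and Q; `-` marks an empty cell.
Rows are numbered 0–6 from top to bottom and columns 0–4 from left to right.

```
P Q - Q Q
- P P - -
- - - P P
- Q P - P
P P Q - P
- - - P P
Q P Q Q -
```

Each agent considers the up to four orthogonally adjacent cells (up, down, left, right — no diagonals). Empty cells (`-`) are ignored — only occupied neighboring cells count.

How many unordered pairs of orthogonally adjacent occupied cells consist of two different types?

9

Scan each occupied cell's neighbors to the right and below so each pair is counted once.
Row 0: P(0,0)–Q(0,1)≠ Q(0,1)–P(1,1)≠ Q(0,3)–Q(0,4)=  → 2/3 unlike.
Row 1: P(1,1)–P(1,2)=  → 0/1 unlike.
Row 2: P(2,3)–P(2,4)= P(2,4)–P(3,4)=  → 0/2 unlike.
Row 3: Q(3,1)–P(3,2)≠ Q(3,1)–P(4,1)≠ P(3,2)–Q(4,2)≠ P(3,4)–P(4,4)=  → 3/4 unlike.
Row 4: P(4,0)–P(4,1)= P(4,1)–Q(4,2)≠ P(4,4)–P(5,4)=  → 1/3 unlike.
Row 5: P(5,3)–P(5,4)= P(5,3)–Q(6,3)≠  → 1/2 unlike.
Row 6: Q(6,0)–P(6,1)≠ P(6,1)–Q(6,2)≠ Q(6,2)–Q(6,3)=  → 2/3 unlike.
Total adjacent occupied pairs: 18; unlike-type pairs: 9.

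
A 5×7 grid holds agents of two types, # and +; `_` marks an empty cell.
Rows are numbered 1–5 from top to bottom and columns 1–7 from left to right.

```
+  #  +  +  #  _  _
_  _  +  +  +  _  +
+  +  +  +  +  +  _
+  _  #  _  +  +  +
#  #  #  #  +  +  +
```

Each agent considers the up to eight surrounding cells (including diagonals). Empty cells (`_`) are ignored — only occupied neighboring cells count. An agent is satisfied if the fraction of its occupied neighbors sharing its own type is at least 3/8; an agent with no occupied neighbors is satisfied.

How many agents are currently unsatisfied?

(1,1)+ 0/1 unhappy
(1,2)# 0/3 unhappy
(1,3)+ 3/4 ok
(1,4)+ 4/5 ok
(1,5)# 0/3 unhappy
(2,3)+ 6/7 ok
(2,4)+ 7/8 ok
(2,5)+ 5/6 ok
(2,7)+ 1/1 ok
(3,1)+ 2/2 ok
(3,2)+ 4/5 ok
(3,3)+ 4/5 ok
(3,4)+ 6/7 ok
(3,5)+ 6/6 ok
(3,6)+ 6/6 ok
(4,1)+ 2/4 ok
(4,3)# 3/6 ok
(4,5)+ 6/7 ok
(4,6)+ 7/7 ok
(4,7)+ 4/4 ok
(5,1)# 1/2 ok
(5,2)# 3/4 ok
(5,3)# 3/3 ok
(5,4)# 2/4 ok
(5,5)+ 3/4 ok
(5,6)+ 5/5 ok
(5,7)+ 3/3 ok
Unsatisfied: (1,1), (1,2), (1,5) — 3 in total.

3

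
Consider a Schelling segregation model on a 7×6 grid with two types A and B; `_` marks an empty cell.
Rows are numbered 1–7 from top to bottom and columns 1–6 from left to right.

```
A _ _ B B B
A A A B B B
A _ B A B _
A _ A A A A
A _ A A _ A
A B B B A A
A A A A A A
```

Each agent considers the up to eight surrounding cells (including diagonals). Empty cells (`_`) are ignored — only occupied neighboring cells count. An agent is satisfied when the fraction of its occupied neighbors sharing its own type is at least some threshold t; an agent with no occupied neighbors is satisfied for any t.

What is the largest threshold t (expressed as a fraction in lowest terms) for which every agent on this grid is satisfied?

(1,1)A 2/2
(1,4)B 3/4
(1,5)B 5/5
(1,6)B 3/3
(2,1)A 3/3
(2,2)A 4/5
(2,3)A 2/5
(2,4)B 5/7
(2,5)B 6/7
(2,6)B 4/4
(3,1)A 3/3
(3,3)B 1/6
(3,4)A 4/8
(3,5)B 3/7
(4,1)A 2/2
(4,3)A 4/5
(4,4)A 5/7
(4,5)A 5/6
(4,6)A 2/3
(5,1)A 2/3
(5,3)A 3/6
(5,4)A 5/7
(5,6)A 4/4
(6,1)A 3/4
(6,2)B 1/7
(6,3)B 2/7
(6,4)B 1/7
(6,5)A 6/7
(6,6)A 4/4
(7,1)A 2/3
(7,2)A 3/5
(7,3)A 2/5
(7,4)A 3/5
(7,5)A 4/5
(7,6)A 3/3
The smallest same-type fraction is 1/7 at (6,2), which reduces to 1/7. Any threshold above that leaves this agent unsatisfied.

1/7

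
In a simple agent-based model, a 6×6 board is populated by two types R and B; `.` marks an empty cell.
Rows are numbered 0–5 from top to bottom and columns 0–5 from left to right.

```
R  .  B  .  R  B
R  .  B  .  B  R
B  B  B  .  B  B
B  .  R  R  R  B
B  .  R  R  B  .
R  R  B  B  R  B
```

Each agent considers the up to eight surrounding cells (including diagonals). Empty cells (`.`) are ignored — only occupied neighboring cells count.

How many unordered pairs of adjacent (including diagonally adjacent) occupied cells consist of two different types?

Scan each occupied cell's neighbors to the right and below (and the two forward diagonals) so each pair is counted once.
Row 0: R(0,0)–R(1,0)= B(0,2)–B(1,2)= R(0,4)–B(0,5)≠ R(0,4)–B(1,4)≠ R(0,4)–R(1,5)= B(0,5)–R(1,5)≠ B(0,5)–B(1,4)=  → 3/7 unlike.
Row 1: R(1,0)–B(2,0)≠ R(1,0)–B(2,1)≠ B(1,2)–B(2,2)= B(1,2)–B(2,1)= B(1,4)–R(1,5)≠ B(1,4)–B(2,4)= B(1,4)–B(2,5)= R(1,5)–B(2,5)≠ R(1,5)–B(2,4)≠  → 5/9 unlike.
Row 2: B(2,0)–B(2,1)= B(2,0)–B(3,0)= B(2,1)–B(2,2)= B(2,1)–R(3,2)≠ B(2,1)–B(3,0)= B(2,2)–R(3,2)≠ B(2,2)–R(3,3)≠ B(2,4)–B(2,5)= B(2,4)–R(3,4)≠ B(2,4)–B(3,5)= B(2,4)–R(3,3)≠ B(2,5)–B(3,5)= B(2,5)–R(3,4)≠  → 6/13 unlike.
Row 3: B(3,0)–B(4,0)= R(3,2)–R(3,3)= R(3,2)–R(4,2)= R(3,2)–R(4,3)= R(3,3)–R(3,4)= R(3,3)–R(4,3)= R(3,3)–B(4,4)≠ R(3,3)–R(4,2)= R(3,4)–B(3,5)≠ R(3,4)–B(4,4)≠ R(3,4)–R(4,3)= B(3,5)–B(4,4)=  → 3/12 unlike.
Row 4: B(4,0)–R(5,0)≠ B(4,0)–R(5,1)≠ R(4,2)–R(4,3)= R(4,2)–B(5,2)≠ R(4,2)–B(5,3)≠ R(4,2)–R(5,1)= R(4,3)–B(4,4)≠ R(4,3)–B(5,3)≠ R(4,3)–R(5,4)= R(4,3)–B(5,2)≠ B(4,4)–R(5,4)≠ B(4,4)–B(5,5)= B(4,4)–B(5,3)=  → 8/13 unlike.
Row 5: R(5,0)–R(5,1)= R(5,1)–B(5,2)≠ B(5,2)–B(5,3)= B(5,3)–R(5,4)≠ R(5,4)–B(5,5)≠  → 3/5 unlike.
Total adjacent occupied pairs: 59; unlike-type pairs: 28.

28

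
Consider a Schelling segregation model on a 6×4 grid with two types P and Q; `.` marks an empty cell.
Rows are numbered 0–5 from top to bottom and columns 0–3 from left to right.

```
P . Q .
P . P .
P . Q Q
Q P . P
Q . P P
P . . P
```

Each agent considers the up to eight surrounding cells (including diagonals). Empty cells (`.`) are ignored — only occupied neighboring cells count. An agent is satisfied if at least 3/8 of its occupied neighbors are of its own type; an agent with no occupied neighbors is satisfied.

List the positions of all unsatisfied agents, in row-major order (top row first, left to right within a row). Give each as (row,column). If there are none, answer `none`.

(0,2), (1,2), (2,2), (2,3), (3,0), (4,0), (5,0)

(0,0)P 1/1 ok
(0,2)Q 0/1 unhappy
(1,0)P 2/2 ok
(1,2)P 0/3 unhappy
(2,0)P 2/3 ok
(2,2)Q 1/4 unhappy
(2,3)Q 1/3 unhappy
(3,0)Q 1/3 unhappy
(3,1)P 2/5 ok
(3,3)P 2/4 ok
(4,0)Q 1/3 unhappy
(4,2)P 4/4 ok
(4,3)P 3/3 ok
(5,0)P 0/1 unhappy
(5,3)P 2/2 ok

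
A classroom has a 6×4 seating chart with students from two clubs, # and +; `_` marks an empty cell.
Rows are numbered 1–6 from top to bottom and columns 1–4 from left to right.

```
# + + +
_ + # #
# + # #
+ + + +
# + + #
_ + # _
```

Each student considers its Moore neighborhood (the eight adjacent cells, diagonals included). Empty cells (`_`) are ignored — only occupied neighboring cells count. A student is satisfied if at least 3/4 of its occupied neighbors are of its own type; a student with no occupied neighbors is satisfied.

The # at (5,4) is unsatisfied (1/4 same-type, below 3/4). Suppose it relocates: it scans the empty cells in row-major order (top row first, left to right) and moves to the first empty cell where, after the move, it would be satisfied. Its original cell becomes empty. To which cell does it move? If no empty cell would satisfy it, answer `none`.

Vacating (5,4). Empty cells in order:
  (2,1): 2/5 same-type → still unsatisfied.
  (6,1): 1/3 same-type → still unsatisfied.
  (6,4): 1/2 same-type → still unsatisfied.

none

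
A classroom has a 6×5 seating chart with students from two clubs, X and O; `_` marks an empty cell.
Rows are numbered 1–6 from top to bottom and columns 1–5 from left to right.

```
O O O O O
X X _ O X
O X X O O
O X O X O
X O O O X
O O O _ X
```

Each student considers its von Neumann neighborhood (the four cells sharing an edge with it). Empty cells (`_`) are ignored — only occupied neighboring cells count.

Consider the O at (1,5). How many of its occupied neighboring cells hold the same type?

Occupied neighbors of (1,5): (2,5)=X, (1,4)=O.
Same type (O): 1 of 2.

1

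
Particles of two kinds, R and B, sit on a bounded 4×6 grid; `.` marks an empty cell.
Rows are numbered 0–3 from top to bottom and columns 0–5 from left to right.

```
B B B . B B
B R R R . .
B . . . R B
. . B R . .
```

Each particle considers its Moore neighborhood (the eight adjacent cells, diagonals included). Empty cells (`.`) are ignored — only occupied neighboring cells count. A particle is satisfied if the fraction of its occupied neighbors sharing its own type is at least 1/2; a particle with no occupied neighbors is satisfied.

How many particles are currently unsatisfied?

Row 0: (0,0)B 2/3 ok · (0,1)B 3/5 ok · (0,2)B 1/4 unhappy · (0,4)B 1/2 ok · (0,5)B 1/1 ok
Row 1: (1,0)B 3/4 ok · (1,1)R 1/6 unhappy · (1,2)R 2/4 ok · (1,3)R 2/4 ok
Row 2: (2,0)B 1/2 ok · (2,4)R 2/3 ok · (2,5)B 0/1 unhappy
Row 3: (3,2)B 0/1 unhappy · (3,3)R 1/2 ok
Unsatisfied: (0,2), (1,1), (2,5), (3,2) — 4 in total.

4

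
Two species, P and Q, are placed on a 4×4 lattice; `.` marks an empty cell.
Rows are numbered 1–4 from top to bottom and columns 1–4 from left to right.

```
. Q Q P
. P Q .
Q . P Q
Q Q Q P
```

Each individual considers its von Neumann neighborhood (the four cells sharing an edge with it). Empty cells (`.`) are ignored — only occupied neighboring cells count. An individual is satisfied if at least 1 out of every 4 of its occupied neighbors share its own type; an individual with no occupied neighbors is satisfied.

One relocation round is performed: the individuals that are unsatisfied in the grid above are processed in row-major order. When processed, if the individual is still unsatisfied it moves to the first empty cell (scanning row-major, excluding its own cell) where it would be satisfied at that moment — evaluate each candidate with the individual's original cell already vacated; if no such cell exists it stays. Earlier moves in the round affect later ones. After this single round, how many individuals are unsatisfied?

0

Initially unsatisfied (in order): (1,4), (2,2), (3,3), (3,4), (4,4).
  (1,4) → (2,1).
  (2,2): now satisfied by earlier moves; stays.
  (3,3) → (1,1).
  (3,4) → (1,4).
  (4,4) → (3,2).
Resulting grid:
P Q Q Q
P P Q .
Q P . .
Q Q Q .
All satisfied now.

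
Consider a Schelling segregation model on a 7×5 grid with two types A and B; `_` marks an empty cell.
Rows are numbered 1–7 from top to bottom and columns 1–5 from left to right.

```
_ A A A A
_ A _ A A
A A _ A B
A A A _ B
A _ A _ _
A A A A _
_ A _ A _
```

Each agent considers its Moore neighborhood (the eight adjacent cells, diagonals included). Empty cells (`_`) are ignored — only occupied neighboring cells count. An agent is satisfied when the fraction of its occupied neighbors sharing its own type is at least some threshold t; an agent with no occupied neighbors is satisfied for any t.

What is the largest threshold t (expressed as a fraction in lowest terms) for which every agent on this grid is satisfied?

Row 1: (1,2)A 2/2 · (1,3)A 4/4 · (1,4)A 4/4 · (1,5)A 3/3
Row 2: (2,2)A 4/4 · (2,4)A 5/6 · (2,5)A 4/5
Row 3: (3,1)A 4/4 · (3,2)A 5/5 · (3,4)A 3/5 · (3,5)B 1/4
Row 4: (4,1)A 4/4 · (4,2)A 6/6 · (4,3)A 4/4 · (4,5)B 1/2
Row 5: (5,1)A 4/4 · (5,3)A 5/5
Row 6: (6,1)A 3/3 · (6,2)A 5/5 · (6,3)A 5/5 · (6,4)A 3/3
Row 7: (7,2)A 3/3 · (7,4)A 2/2
The smallest same-type fraction is 1/4 at (3,5), which reduces to 1/4. Any threshold above that leaves this agent unsatisfied.

1/4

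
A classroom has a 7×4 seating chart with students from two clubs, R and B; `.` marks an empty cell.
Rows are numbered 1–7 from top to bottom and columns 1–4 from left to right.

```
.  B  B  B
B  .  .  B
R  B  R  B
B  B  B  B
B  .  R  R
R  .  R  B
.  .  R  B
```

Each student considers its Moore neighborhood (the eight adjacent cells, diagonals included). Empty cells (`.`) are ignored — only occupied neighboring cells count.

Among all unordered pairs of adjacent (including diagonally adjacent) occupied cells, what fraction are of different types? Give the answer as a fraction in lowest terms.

1/2

Scan each occupied cell's neighbors to the right and below (and the two forward diagonals) so each pair is counted once.
From row 1: 0 unlike of 5 pairs (running 0/5).
From row 2: 2 unlike of 4 pairs (running 2/9).
From row 3: 8 unlike of 13 pairs (running 10/22).
From row 4: 5 unlike of 10 pairs (running 15/32).
From row 5: 3 unlike of 6 pairs (running 18/38).
From row 6: 3 unlike of 5 pairs (running 21/43).
From row 7: 1 unlike of 1 pairs (running 22/44).
Total adjacent occupied pairs: 44; unlike-type pairs: 22.
22/44 reduces to 1/2.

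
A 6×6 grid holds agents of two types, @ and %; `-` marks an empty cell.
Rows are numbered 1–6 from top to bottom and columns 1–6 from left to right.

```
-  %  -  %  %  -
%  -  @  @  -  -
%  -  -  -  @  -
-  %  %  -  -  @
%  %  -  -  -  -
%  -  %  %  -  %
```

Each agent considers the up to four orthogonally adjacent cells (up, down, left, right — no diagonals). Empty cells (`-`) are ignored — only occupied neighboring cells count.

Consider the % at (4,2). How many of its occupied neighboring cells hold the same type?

Occupied neighbors of (4,2): (5,2)=%, (4,3)=%.
Same type (%): 2 of 2.

2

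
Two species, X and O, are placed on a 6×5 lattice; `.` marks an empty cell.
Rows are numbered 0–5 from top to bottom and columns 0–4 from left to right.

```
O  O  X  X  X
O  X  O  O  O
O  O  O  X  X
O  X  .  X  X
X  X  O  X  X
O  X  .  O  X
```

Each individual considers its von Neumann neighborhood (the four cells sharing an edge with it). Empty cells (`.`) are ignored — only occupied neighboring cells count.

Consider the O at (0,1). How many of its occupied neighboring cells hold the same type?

Occupied neighbors of (0,1): (1,1)=X, (0,0)=O, (0,2)=X.
Same type (O): 1 of 3.

1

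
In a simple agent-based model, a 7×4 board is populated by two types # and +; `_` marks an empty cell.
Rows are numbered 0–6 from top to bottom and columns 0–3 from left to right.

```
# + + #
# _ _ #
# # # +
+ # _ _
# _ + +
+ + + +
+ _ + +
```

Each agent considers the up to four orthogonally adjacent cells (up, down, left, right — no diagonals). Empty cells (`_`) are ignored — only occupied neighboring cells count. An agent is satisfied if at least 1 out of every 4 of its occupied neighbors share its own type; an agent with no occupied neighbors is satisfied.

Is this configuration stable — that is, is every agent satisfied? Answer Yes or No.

Row 0: (0,0)# 1/2 ok · (0,1)+ 1/2 ok · (0,2)+ 1/2 ok · (0,3)# 1/2 ok
Row 1: (1,0)# 2/2 ok · (1,3)# 1/2 ok
Row 2: (2,0)# 2/3 ok · (2,1)# 3/3 ok · (2,2)# 1/2 ok · (2,3)+ 0/2 unhappy
Row 3: (3,0)+ 0/3 unhappy · (3,1)# 1/2 ok
Row 4: (4,0)# 0/2 unhappy · (4,2)+ 2/2 ok · (4,3)+ 2/2 ok
Row 5: (5,0)+ 2/3 ok · (5,1)+ 2/2 ok · (5,2)+ 4/4 ok · (5,3)+ 3/3 ok
Row 6: (6,0)+ 1/1 ok · (6,2)+ 2/2 ok · (6,3)+ 2/2 ok
For instance (2,3) has only 0/2 same-type neighbors, below 1/4.

No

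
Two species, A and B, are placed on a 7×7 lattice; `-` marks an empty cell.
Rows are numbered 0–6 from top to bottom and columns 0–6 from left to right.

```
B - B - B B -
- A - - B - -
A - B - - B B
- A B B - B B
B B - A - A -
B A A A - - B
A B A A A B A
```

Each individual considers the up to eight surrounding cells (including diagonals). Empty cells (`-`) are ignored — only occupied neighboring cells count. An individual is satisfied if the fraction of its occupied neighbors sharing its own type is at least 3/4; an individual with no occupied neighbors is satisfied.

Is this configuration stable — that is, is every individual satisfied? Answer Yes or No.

No

(0,0)B 0/1 unhappy
(0,2)B 0/1 unhappy
(0,4)B 2/2 ok
(0,5)B 2/2 ok
(1,1)A 1/4 unhappy
(1,4)B 3/3 ok
(2,0)A 2/2 ok
(2,2)B 2/4 unhappy
(2,5)B 4/4 ok
(2,6)B 3/3 ok
(3,1)A 1/5 unhappy
(3,2)B 3/5 unhappy
(3,3)B 2/3 unhappy
(3,5)B 3/4 ok
(3,6)B 3/4 ok
(4,0)B 2/4 unhappy
(4,1)B 3/6 unhappy
(4,3)A 2/4 unhappy
(4,5)A 0/3 unhappy
(5,0)B 3/5 unhappy
(5,1)A 3/7 unhappy
(5,2)A 5/7 unhappy
(5,3)A 5/5 ok
(5,6)B 1/3 unhappy
(6,0)A 1/3 unhappy
(6,1)B 1/5 unhappy
(6,2)A 4/5 ok
(6,3)A 4/4 ok
(6,4)A 2/3 unhappy
(6,5)B 1/3 unhappy
(6,6)A 0/2 unhappy
For instance (0,0) has only 0/1 same-type neighbors, below 3/4.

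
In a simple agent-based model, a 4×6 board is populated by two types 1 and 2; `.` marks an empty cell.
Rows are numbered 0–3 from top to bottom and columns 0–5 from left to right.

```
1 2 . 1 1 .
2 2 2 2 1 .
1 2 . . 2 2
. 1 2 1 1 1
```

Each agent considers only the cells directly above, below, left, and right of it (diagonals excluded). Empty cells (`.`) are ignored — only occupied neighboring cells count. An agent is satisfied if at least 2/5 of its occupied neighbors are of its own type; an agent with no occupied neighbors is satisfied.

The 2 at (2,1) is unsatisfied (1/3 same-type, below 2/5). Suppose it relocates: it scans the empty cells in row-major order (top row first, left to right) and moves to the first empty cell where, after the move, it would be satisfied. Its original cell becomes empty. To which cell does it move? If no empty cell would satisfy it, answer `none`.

(0,2)

Vacating (2,1). Empty cells in order:
  (0,2): 2/3 same-type → satisfied — stop here.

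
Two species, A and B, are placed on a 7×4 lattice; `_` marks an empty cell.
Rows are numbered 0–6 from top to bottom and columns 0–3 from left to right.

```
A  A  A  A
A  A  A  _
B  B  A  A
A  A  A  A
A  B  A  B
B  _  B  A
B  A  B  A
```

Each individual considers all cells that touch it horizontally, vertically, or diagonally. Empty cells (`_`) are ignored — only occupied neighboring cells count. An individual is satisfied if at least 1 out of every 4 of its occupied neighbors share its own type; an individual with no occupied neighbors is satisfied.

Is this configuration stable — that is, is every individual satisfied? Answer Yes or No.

Row 0: (0,0)A 3/3 satisfied · (0,1)A 5/5 satisfied · (0,2)A 4/4 satisfied · (0,3)A 2/2 satisfied
Row 1: (1,0)A 3/5 satisfied · (1,1)A 6/8 satisfied · (1,2)A 6/7 satisfied
Row 2: (2,0)B 1/5 not · (2,1)B 1/8 not · (2,2)A 6/7 satisfied · (2,3)A 4/4 satisfied
Row 3: (3,0)A 2/5 satisfied · (3,1)A 5/8 satisfied · (3,2)A 5/8 satisfied · (3,3)A 4/5 satisfied
Row 4: (4,0)A 2/4 satisfied · (4,1)B 2/7 satisfied · (4,2)A 4/7 satisfied · (4,3)B 1/5 not
Row 5: (5,0)B 2/4 satisfied · (5,2)B 3/7 satisfied · (5,3)A 2/5 satisfied
Row 6: (6,0)B 1/2 satisfied · (6,1)A 0/4 not · (6,2)B 1/4 satisfied · (6,3)A 1/3 satisfied
For instance (2,0) has only 1/5 same-type neighbors, below 1/4.

No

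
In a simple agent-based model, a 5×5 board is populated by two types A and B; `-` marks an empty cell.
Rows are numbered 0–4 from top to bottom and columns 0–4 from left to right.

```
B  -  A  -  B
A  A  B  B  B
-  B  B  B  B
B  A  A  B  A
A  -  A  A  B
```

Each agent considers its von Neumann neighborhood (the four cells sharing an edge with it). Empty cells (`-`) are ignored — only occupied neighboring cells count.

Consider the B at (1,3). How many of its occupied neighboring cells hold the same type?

3

Occupied neighbors of (1,3): (2,3)=B, (1,2)=B, (1,4)=B.
Same type (B): 3 of 3.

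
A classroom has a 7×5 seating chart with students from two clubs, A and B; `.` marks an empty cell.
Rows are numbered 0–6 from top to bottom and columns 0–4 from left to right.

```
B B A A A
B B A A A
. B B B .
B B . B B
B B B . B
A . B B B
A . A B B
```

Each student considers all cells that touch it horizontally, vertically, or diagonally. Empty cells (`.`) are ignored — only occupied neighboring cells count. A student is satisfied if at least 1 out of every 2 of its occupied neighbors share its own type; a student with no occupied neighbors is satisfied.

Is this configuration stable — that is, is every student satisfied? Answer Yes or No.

No

Row 0: (0,0)B 3/3 ✓ · (0,1)B 3/5 ✓ · (0,2)A 3/5 ✓ · (0,3)A 5/5 ✓ · (0,4)A 3/3 ✓
Row 1: (1,0)B 4/4 ✓ · (1,1)B 5/7 ✓ · (1,2)A 3/8 ✗ · (1,3)A 5/7 ✓ · (1,4)A 3/4 ✓
Row 2: (2,1)B 5/6 ✓ · (2,2)B 5/7 ✓ · (2,3)B 3/6 ✓
Row 3: (3,0)B 4/4 ✓ · (3,1)B 6/6 ✓ · (3,3)B 5/5 ✓ · (3,4)B 3/3 ✓
Row 4: (4,0)B 3/4 ✓ · (4,1)B 5/6 ✓ · (4,2)B 5/5 ✓ · (4,4)B 4/4 ✓
Row 5: (5,0)A 1/3 ✗ · (5,2)B 4/5 ✓ · (5,3)B 6/7 ✓ · (5,4)B 4/4 ✓
Row 6: (6,0)A 1/1 ✓ · (6,2)A 0/3 ✗ · (6,3)B 4/5 ✓ · (6,4)B 3/3 ✓
For instance (1,2) has only 3/8 same-type neighbors, below 1/2.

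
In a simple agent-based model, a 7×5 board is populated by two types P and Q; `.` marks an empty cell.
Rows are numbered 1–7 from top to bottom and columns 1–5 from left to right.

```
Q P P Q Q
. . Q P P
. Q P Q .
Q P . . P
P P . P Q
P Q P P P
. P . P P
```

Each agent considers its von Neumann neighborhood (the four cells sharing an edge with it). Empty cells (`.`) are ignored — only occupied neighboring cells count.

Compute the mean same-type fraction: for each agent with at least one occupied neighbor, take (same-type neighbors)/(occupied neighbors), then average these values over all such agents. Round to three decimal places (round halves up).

0.356

Row 1: (1,1)Q 0/1 · (1,2)P 1/2 · (1,3)P 1/3 · (1,4)Q 1/3 · (1,5)Q 1/2
Row 2: (2,3)Q 0/3 · (2,4)P 1/4 · (2,5)P 1/2
Row 3: (3,2)Q 0/2 · (3,3)P 0/3 · (3,4)Q 0/2
Row 4: (4,1)Q 0/2 · (4,2)P 1/3 · (4,5)P 0/1
Row 5: (5,1)P 2/3 · (5,2)P 2/3 · (5,4)P 1/2 · (5,5)Q 0/3
Row 6: (6,1)P 1/2 · (6,2)Q 0/4 · (6,3)P 1/2 · (6,4)P 4/4 · (6,5)P 2/3
Row 7: (7,2)P 0/1 · (7,4)P 2/2 · (7,5)P 2/2
Sum over 26 agents: 0/1 + 1/2 + 1/3 + 1/3 + 1/2 + 0/3 + 1/4 + 1/2 + 0/2 + 0/3 + 0/2 + 0/2 + 1/3 + 0/1 + 2/3 + 2/3 + 1/2 + 0/3 + 1/2 + 0/4 + 1/2 + 4/4 + 2/3 + 0/1 + 2/2 + 2/2 = 37/4; mean = 37/4 ÷ 26 = 37/104 = 0.355769… → 0.356.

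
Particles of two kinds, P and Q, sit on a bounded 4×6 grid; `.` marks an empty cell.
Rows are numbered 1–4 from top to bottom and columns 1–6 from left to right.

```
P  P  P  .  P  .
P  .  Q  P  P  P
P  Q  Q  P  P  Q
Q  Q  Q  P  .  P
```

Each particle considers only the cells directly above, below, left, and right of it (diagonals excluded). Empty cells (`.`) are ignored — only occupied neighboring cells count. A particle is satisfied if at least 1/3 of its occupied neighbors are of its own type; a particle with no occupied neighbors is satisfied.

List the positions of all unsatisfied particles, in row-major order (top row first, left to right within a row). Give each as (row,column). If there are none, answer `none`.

(3,6), (4,6)

(1,1)P 2/2 ✓
(1,2)P 2/2 ✓
(1,3)P 1/2 ✓
(1,5)P 1/1 ✓
(2,1)P 2/2 ✓
(2,3)Q 1/3 ✓
(2,4)P 2/3 ✓
(2,5)P 4/4 ✓
(2,6)P 1/2 ✓
(3,1)P 1/3 ✓
(3,2)Q 2/3 ✓
(3,3)Q 3/4 ✓
(3,4)P 3/4 ✓
(3,5)P 2/3 ✓
(3,6)Q 0/3 ✗
(4,1)Q 1/2 ✓
(4,2)Q 3/3 ✓
(4,3)Q 2/3 ✓
(4,4)P 1/2 ✓
(4,6)P 0/1 ✗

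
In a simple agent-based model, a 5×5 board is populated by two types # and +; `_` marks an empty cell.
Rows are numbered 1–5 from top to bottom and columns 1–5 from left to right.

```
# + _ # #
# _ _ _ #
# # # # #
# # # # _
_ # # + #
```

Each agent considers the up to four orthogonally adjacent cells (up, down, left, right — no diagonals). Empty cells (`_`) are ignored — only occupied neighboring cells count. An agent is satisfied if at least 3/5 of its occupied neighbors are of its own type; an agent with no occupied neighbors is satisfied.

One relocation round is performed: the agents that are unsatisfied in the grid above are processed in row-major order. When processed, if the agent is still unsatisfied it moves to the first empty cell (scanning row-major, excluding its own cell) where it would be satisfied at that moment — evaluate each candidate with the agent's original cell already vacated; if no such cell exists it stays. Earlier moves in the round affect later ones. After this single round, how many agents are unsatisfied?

2

Initially unsatisfied (in order): (1,1), (1,2), (5,4), (5,5).
  (1,1) → (2,2).
  (1,2): no empty cell satisfies it; stays.
  (5,4): no empty cell satisfies it; stays.
  (5,5) → (2,3).
Resulting grid:
_ + _ # #
# # # _ #
# # # # #
# # # # _
_ # # + _
Unsatisfied now: (1,2), (5,4).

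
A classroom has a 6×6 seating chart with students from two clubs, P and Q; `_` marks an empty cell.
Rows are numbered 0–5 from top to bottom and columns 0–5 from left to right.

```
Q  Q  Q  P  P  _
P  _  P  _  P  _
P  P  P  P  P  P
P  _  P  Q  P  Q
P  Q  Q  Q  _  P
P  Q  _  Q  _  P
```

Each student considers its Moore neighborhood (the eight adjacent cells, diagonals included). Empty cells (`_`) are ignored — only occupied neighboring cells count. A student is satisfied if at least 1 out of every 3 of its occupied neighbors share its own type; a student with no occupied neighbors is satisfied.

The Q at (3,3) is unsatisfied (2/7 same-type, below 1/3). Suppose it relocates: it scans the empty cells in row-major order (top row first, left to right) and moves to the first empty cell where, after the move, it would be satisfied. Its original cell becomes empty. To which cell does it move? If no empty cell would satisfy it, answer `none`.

Vacating (3,3). Empty cells in order:
  (0,5): 0/2 same-type → still unsatisfied.
  (1,1): 3/8 same-type → satisfied — stop here.

(1,1)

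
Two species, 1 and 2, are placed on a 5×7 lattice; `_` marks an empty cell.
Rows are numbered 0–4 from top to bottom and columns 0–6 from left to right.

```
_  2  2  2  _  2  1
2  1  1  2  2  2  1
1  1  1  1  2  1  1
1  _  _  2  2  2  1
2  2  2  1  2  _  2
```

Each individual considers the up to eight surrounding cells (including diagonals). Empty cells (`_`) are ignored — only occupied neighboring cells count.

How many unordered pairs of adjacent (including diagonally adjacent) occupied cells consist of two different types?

35

Scan each occupied cell's neighbors to the right and below (and the two forward diagonals) so each pair is counted once.
Row 0: 2(0,1)–2(0,2)= 2(0,1)–1(1,1)≠ 2(0,1)–1(1,2)≠ 2(0,1)–2(1,0)= 2(0,2)–2(0,3)= 2(0,2)–1(1,2)≠ 2(0,2)–2(1,3)= 2(0,2)–1(1,1)≠ 2(0,3)–2(1,3)= 2(0,3)–2(1,4)= 2(0,3)–1(1,2)≠ 2(0,5)–1(0,6)≠ 2(0,5)–2(1,5)= 2(0,5)–1(1,6)≠ 2(0,5)–2(1,4)= 1(0,6)–1(1,6)= 1(0,6)–2(1,5)≠  → 8/17 unlike.
Row 1: 2(1,0)–1(1,1)≠ 2(1,0)–1(2,0)≠ 2(1,0)–1(2,1)≠ 1(1,1)–1(1,2)= 1(1,1)–1(2,1)= 1(1,1)–1(2,2)= 1(1,1)–1(2,0)= 1(1,2)–2(1,3)≠ 1(1,2)–1(2,2)= 1(1,2)–1(2,3)= 1(1,2)–1(2,1)= 2(1,3)–2(1,4)= 2(1,3)–1(2,3)≠ 2(1,3)–2(2,4)= 2(1,3)–1(2,2)≠ 2(1,4)–2(1,5)= 2(1,4)–2(2,4)= 2(1,4)–1(2,5)≠ 2(1,4)–1(2,3)≠ 2(1,5)–1(1,6)≠ 2(1,5)–1(2,5)≠ 2(1,5)–1(2,6)≠ 2(1,5)–2(2,4)= 1(1,6)–1(2,6)= 1(1,6)–1(2,5)=  → 11/25 unlike.
Row 2: 1(2,0)–1(2,1)= 1(2,0)–1(3,0)= 1(2,1)–1(2,2)= 1(2,1)–1(3,0)= 1(2,2)–1(2,3)= 1(2,2)–2(3,3)≠ 1(2,3)–2(2,4)≠ 1(2,3)–2(3,3)≠ 1(2,3)–2(3,4)≠ 2(2,4)–1(2,5)≠ 2(2,4)–2(3,4)= 2(2,4)–2(3,5)= 2(2,4)–2(3,3)= 1(2,5)–1(2,6)= 1(2,5)–2(3,5)≠ 1(2,5)–1(3,6)= 1(2,5)–2(3,4)≠ 1(2,6)–1(3,6)= 1(2,6)–2(3,5)≠  → 8/19 unlike.
Row 3: 1(3,0)–2(4,0)≠ 1(3,0)–2(4,1)≠ 2(3,3)–2(3,4)= 2(3,3)–1(4,3)≠ 2(3,3)–2(4,4)= 2(3,3)–2(4,2)= 2(3,4)–2(3,5)= 2(3,4)–2(4,4)= 2(3,4)–1(4,3)≠ 2(3,5)–1(3,6)≠ 2(3,5)–2(4,6)= 2(3,5)–2(4,4)= 1(3,6)–2(4,6)≠  → 6/13 unlike.
Row 4: 2(4,0)–2(4,1)= 2(4,1)–2(4,2)= 2(4,2)–1(4,3)≠ 1(4,3)–2(4,4)≠  → 2/4 unlike.
Total adjacent occupied pairs: 78; unlike-type pairs: 35.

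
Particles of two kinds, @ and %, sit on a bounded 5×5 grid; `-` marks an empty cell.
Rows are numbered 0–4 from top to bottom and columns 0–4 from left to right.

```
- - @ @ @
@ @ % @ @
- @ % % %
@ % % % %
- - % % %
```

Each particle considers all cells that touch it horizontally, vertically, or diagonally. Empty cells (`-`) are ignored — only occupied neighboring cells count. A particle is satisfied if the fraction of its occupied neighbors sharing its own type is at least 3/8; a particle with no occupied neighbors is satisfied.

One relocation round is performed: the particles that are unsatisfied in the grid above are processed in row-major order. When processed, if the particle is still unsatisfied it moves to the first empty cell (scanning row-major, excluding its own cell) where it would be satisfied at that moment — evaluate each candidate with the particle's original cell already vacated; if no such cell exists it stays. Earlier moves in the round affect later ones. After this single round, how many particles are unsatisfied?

1

Initially unsatisfied (in order): (1,2).
  (1,2) → (4,0).
Resulting grid:
- - @ @ @
@ @ - @ @
- @ % % %
@ % % % %
% - % % %
Unsatisfied now: (3,0).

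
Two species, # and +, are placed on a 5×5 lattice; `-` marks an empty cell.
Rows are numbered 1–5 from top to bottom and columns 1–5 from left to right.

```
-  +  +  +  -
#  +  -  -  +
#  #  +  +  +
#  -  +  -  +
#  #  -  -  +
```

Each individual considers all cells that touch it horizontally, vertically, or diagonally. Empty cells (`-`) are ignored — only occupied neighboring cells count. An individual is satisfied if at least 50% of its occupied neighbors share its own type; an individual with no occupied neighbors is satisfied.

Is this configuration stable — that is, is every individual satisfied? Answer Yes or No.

Yes

(1,2)+ 2/3 ✓
(1,3)+ 3/3 ✓
(1,4)+ 2/2 ✓
(2,1)# 2/4 ✓
(2,2)+ 3/6 ✓
(2,5)+ 3/3 ✓
(3,1)# 3/4 ✓
(3,2)# 3/6 ✓
(3,3)+ 3/4 ✓
(3,4)+ 5/5 ✓
(3,5)+ 3/3 ✓
(4,1)# 4/4 ✓
(4,3)+ 2/4 ✓
(4,5)+ 3/3 ✓
(5,1)# 2/2 ✓
(5,2)# 2/3 ✓
(5,5)+ 1/1 ✓
All meet the threshold, so the configuration is stable.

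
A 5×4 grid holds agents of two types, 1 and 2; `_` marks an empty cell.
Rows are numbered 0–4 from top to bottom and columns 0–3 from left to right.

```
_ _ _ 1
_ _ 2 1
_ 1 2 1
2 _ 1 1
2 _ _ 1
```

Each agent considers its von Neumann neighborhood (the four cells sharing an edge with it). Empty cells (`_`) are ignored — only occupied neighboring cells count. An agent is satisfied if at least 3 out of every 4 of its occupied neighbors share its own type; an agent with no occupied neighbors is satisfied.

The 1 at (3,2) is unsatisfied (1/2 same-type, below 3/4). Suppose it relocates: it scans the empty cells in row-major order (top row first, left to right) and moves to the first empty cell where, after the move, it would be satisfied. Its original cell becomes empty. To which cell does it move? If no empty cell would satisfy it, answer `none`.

(0,0)

Vacating (3,2). Empty cells in order:
  (0,0): 0/0 same-type → satisfied — stop here.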